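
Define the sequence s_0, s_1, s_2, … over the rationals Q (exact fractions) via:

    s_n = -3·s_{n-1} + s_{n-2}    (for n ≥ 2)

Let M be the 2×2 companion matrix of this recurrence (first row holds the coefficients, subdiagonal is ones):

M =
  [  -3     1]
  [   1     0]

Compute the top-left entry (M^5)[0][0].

(M^5)[0][0] is the top entry after applying M 5 times to the unit state (1, 0). Equivalently it is h_{6} for the auxiliary sequence (h_n) obeying the same recurrence with h_1 = 1 and h_i = 0 for 0 ≤ i < 1:
h_2 = -3·1 + 1·0 = -3
h_3 = -3·-3 + 1·1 = 10
h_4 = -3·10 + 1·-3 = -33
h_5 = -3·-33 + 1·10 = 109
h_6 = -3·109 + 1·-33 = -360

-360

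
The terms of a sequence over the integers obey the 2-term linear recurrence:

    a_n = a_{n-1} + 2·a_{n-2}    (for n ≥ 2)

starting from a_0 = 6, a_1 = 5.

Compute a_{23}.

a_2 = 1·5 + 2·6 = 17
a_3 = 1·17 + 2·5 = 27
a_4 = 1·27 + 2·17 = 61
a_5 = 1·61 + 2·27 = 115
a_6 = 1·115 + 2·61 = 237
a_7 = 1·237 + 2·115 = 467
a_8 = 1·467 + 2·237 = 941
a_9 = 1·941 + 2·467 = 1875
a_10 = 1·1875 + 2·941 = 3757
a_11 = 1·3757 + 2·1875 = 7507
a_12 = 1·7507 + 2·3757 = 15021
a_13 = 1·15021 + 2·7507 = 30035
a_14 = 1·30035 + 2·15021 = 60077
a_15 = 1·60077 + 2·30035 = 120147
a_16 = 1·120147 + 2·60077 = 240301
a_17 = 1·240301 + 2·120147 = 480595
a_18 = 1·480595 + 2·240301 = 961197
a_19 = 1·961197 + 2·480595 = 1922387
a_20 = 1·1922387 + 2·961197 = 3844781
a_21 = 1·3844781 + 2·1922387 = 7689555
a_22 = 1·7689555 + 2·3844781 = 15379117
a_23 = 1·15379117 + 2·7689555 = 30758227

30758227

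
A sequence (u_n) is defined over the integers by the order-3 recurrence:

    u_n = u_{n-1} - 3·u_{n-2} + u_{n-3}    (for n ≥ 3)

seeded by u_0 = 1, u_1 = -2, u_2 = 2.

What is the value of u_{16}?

u_3 = 1·2 + -3·-2 + 1·1 = 9
u_4 = 1·9 + -3·2 + 1·-2 = 1
u_5 = 1·1 + -3·9 + 1·2 = -24
u_6 = 1·-24 + -3·1 + 1·9 = -18
u_7 = 1·-18 + -3·-24 + 1·1 = 55
u_8 = 1·55 + -3·-18 + 1·-24 = 85
u_9 = 1·85 + -3·55 + 1·-18 = -98
u_10 = 1·-98 + -3·85 + 1·55 = -298
u_11 = 1·-298 + -3·-98 + 1·85 = 81
u_12 = 1·81 + -3·-298 + 1·-98 = 877
u_13 = 1·877 + -3·81 + 1·-298 = 336
u_14 = 1·336 + -3·877 + 1·81 = -2214
u_15 = 1·-2214 + -3·336 + 1·877 = -2345
u_16 = 1·-2345 + -3·-2214 + 1·336 = 4633

4633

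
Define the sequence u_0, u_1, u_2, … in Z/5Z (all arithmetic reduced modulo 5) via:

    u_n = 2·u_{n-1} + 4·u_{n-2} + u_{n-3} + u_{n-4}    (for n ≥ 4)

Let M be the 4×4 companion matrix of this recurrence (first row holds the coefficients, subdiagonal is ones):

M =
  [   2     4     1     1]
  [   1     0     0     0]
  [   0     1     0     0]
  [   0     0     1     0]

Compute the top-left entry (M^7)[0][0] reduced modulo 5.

(M^7)[0][0] is the top entry after applying M 7 times to the unit state (1, 0, 0, 0). Equivalently it is h_{10} for the auxiliary sequence (h_n) obeying the same recurrence with h_3 = 1 and h_i = 0 for 0 ≤ i < 3:
h_4 = 2·1 + 4·0 + 1·0 + 1·0 = 2
h_5 = 2·2 + 4·1 + 1·0 + 1·0 = 3
h_6 = 2·3 + 4·2 + 1·1 + 1·0 = 0
h_7 = 2·0 + 4·3 + 1·2 + 1·1 = 0
h_8 = 2·0 + 4·0 + 1·3 + 1·2 = 0
h_9 = 2·0 + 4·0 + 1·0 + 1·3 = 3
h_10 = 2·3 + 4·0 + 1·0 + 1·0 = 1

1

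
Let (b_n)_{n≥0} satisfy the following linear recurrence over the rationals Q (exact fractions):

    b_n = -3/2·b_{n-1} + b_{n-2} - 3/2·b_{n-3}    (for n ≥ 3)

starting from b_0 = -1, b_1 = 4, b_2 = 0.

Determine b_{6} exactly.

b_3 = -3/2·0 + 1·4 + -3/2·-1 = 11/2
b_4 = -3/2·11/2 + 1·0 + -3/2·4 = -57/4
b_5 = -3/2·-57/4 + 1·11/2 + -3/2·0 = 215/8
b_6 = -3/2·215/8 + 1·-57/4 + -3/2·11/2 = -1005/16

-1005/16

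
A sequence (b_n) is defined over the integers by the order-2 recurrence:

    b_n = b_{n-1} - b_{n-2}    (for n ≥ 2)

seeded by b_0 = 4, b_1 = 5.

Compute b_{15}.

-4

b_2 = 1·5 + -1·4 = 1
b_3 = 1·1 + -1·5 = -4
b_4 = 1·-4 + -1·1 = -5
b_5 = 1·-5 + -1·-4 = -1
b_6 = 1·-1 + -1·-5 = 4
b_7 = 1·4 + -1·-1 = 5
(b_6, b_7) = (4, 5) = (b_0, b_1), so the sequence has period 6.
15 ≡ 3 (mod 6), hence b_15 = b_3 = -4.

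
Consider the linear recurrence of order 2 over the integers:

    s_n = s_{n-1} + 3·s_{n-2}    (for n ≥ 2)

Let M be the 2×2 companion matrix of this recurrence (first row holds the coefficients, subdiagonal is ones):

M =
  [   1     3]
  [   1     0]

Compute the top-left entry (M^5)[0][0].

40

(M^5)[0][0] is the top entry after applying M 5 times to the unit state (1, 0). Equivalently it is h_{6} for the auxiliary sequence (h_n) obeying the same recurrence with h_1 = 1 and h_i = 0 for 0 ≤ i < 1:
h_2 = 1·1 + 3·0 = 1
h_3 = 1·1 + 3·1 = 4
h_4 = 1·4 + 3·1 = 7
h_5 = 1·7 + 3·4 = 19
h_6 = 1·19 + 3·7 = 40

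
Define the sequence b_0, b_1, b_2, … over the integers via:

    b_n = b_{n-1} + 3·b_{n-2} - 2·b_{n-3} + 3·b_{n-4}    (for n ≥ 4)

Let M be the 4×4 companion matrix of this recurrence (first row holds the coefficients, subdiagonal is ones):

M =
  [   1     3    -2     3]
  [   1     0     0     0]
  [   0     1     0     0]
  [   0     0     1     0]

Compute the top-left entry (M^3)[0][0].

(M^3)[0][0] is the top entry after applying M 3 times to the unit state (1, 0, 0, 0). Equivalently it is h_{6} for the auxiliary sequence (h_n) obeying the same recurrence with h_3 = 1 and h_i = 0 for 0 ≤ i < 3:
h_4 = 1·1 + 3·0 + -2·0 + 3·0 = 1
h_5 = 1·1 + 3·1 + -2·0 + 3·0 = 4
h_6 = 1·4 + 3·1 + -2·1 + 3·0 = 5

5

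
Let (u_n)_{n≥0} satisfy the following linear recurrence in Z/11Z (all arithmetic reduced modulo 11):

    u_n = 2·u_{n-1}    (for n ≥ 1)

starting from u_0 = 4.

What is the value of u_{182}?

u_1 = 2·4 = 8
u_2 = 2·8 = 5
u_3 = 2·5 = 10
u_4 = 2·10 = 9
u_5 = 2·9 = 7
u_6 = 2·7 = 3
u_7 = 2·3 = 6
u_8 = 2·6 = 1
u_9 = 2·1 = 2
u_10 = 2·2 = 4
(u_10) = (4) = (u_0), so the sequence has period 10.
182 ≡ 2 (mod 10), hence u_182 = u_2 = 5.

5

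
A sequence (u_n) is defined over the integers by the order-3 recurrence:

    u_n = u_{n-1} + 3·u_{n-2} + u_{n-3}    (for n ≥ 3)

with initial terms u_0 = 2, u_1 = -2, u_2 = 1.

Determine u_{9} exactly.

-290

u_3 = 1·1 + 3·-2 + 1·2 = -3
u_4 = 1·-3 + 3·1 + 1·-2 = -2
u_5 = 1·-2 + 3·-3 + 1·1 = -10
u_6 = 1·-10 + 3·-2 + 1·-3 = -19
u_7 = 1·-19 + 3·-10 + 1·-2 = -51
u_8 = 1·-51 + 3·-19 + 1·-10 = -118
u_9 = 1·-118 + 3·-51 + 1·-19 = -290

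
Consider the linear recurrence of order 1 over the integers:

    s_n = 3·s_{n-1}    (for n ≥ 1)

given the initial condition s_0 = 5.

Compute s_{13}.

7971615

s_1 = 3·5 = 15
s_2 = 3·15 = 45
s_3 = 3·45 = 135
s_4 = 3·135 = 405
s_5 = 3·405 = 1215
s_6 = 3·1215 = 3645
s_7 = 3·3645 = 10935
s_8 = 3·10935 = 32805
s_9 = 3·32805 = 98415
s_10 = 3·98415 = 295245
s_11 = 3·295245 = 885735
s_12 = 3·885735 = 2657205
s_13 = 3·2657205 = 7971615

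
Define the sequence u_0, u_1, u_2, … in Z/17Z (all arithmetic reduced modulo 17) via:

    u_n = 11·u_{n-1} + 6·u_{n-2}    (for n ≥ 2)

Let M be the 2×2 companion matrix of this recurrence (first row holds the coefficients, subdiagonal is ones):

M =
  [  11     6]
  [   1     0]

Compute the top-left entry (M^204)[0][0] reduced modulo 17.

12

(M^204)[0][0] is the top entry after applying M 204 times to the unit state (1, 0). Equivalently it is h_{205} for the auxiliary sequence (h_n) obeying the same recurrence with h_1 = 1 and h_i = 0 for 0 ≤ i < 1:
h_2 = 11·1 + 6·0 = 11
h_3 = 11·11 + 6·1 = 8
h_4 = 11·8 + 6·11 = 1
h_5 = 11·1 + 6·8 = 8
h_6 = 11·8 + 6·1 = 9
h_7 = 11·9 + 6·8 = 11
h_8 = 11·11 + 6·9 = 5
h_9 = 11·5 + 6·11 = 2
h_10 = 11·2 + 6·5 = 1
h_11 = 11·1 + 6·2 = 6
h_12 = 11·6 + 6·1 = 4
h_13 = 11·4 + 6·6 = 12
h_14 = 11·12 + 6·4 = 3
h_15 = 11·3 + 6·12 = 3
h_16 = 11·3 + 6·3 = 0
h_17 = 11·0 + 6·3 = 1
(h_16, h_17) = (0, 1) = (h_0, h_1), so the sequence has period 16.
205 ≡ 13 (mod 16), hence h_205 = h_13 = 12.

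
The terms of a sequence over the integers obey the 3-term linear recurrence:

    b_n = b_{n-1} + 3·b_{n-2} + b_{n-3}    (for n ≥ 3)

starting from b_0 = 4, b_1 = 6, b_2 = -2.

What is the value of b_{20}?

38143124

b_3 = 1·-2 + 3·6 + 1·4 = 20
b_4 = 1·20 + 3·-2 + 1·6 = 20
b_5 = 1·20 + 3·20 + 1·-2 = 78
b_6 = 1·78 + 3·20 + 1·20 = 158
b_7 = 1·158 + 3·78 + 1·20 = 412
b_8 = 1·412 + 3·158 + 1·78 = 964
b_9 = 1·964 + 3·412 + 1·158 = 2358
b_10 = 1·2358 + 3·964 + 1·412 = 5662
b_11 = 1·5662 + 3·2358 + 1·964 = 13700
b_12 = 1·13700 + 3·5662 + 1·2358 = 33044
b_13 = 1·33044 + 3·13700 + 1·5662 = 79806
b_14 = 1·79806 + 3·33044 + 1·13700 = 192638
b_15 = 1·192638 + 3·79806 + 1·33044 = 465100
b_16 = 1·465100 + 3·192638 + 1·79806 = 1122820
b_17 = 1·1122820 + 3·465100 + 1·192638 = 2710758
b_18 = 1·2710758 + 3·1122820 + 1·465100 = 6544318
b_19 = 1·6544318 + 3·2710758 + 1·1122820 = 15799412
b_20 = 1·15799412 + 3·6544318 + 1·2710758 = 38143124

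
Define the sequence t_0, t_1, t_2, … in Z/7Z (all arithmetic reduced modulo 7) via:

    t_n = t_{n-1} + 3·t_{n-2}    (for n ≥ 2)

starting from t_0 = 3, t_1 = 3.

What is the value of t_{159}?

t_2 = 1·3 + 3·3 = 5
t_3 = 1·5 + 3·3 = 0
t_4 = 1·0 + 3·5 = 1
t_5 = 1·1 + 3·0 = 1
t_6 = 1·1 + 3·1 = 4
t_7 = 1·4 + 3·1 = 0
t_8 = 1·0 + 3·4 = 5
t_9 = 1·5 + 3·0 = 5
t_10 = 1·5 + 3·5 = 6
t_11 = 1·6 + 3·5 = 0
t_12 = 1·0 + 3·6 = 4
t_13 = 1·4 + 3·0 = 4
t_14 = 1·4 + 3·4 = 2
t_15 = 1·2 + 3·4 = 0
t_16 = 1·0 + 3·2 = 6
t_17 = 1·6 + 3·0 = 6
t_18 = 1·6 + 3·6 = 3
t_19 = 1·3 + 3·6 = 0
t_20 = 1·0 + 3·3 = 2
t_21 = 1·2 + 3·0 = 2
t_22 = 1·2 + 3·2 = 1
t_23 = 1·1 + 3·2 = 0
t_24 = 1·0 + 3·1 = 3
t_25 = 1·3 + 3·0 = 3
(t_24, t_25) = (3, 3) = (t_0, t_1), so the sequence has period 24.
159 ≡ 15 (mod 24), hence t_159 = t_15 = 0.

0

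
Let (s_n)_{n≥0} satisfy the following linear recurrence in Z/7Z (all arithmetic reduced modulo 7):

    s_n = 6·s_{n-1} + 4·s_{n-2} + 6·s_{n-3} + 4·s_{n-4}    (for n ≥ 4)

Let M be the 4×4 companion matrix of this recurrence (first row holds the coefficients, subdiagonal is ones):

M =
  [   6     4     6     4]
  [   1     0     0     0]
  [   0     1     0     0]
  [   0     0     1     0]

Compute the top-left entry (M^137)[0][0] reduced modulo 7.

2

(M^137)[0][0] is the top entry after applying M 137 times to the unit state (1, 0, 0, 0). Equivalently it is h_{140} for the auxiliary sequence (h_n) obeying the same recurrence with h_3 = 1 and h_i = 0 for 0 ≤ i < 3:
h_4 = 6·1 + 4·0 + 6·0 + 4·0 = 6
h_5 = 6·6 + 4·1 + 6·0 + 4·0 = 5
h_6 = 6·5 + 4·6 + 6·1 + 4·0 = 4
h_7 = 6·4 + 4·5 + 6·6 + 4·1 = 0
h_8 = 6·0 + 4·4 + 6·5 + 4·6 = 0
h_9 = 6·0 + 4·0 + 6·4 + 4·5 = 2
Continuing the recurrence:
  h_10 = 0;  h_11 = 1;  h_12 = 4;  h_13 = 1;  h_14 = 0;  h_15 = 4
  h_16 = 4;  h_17 = 2;  h_18 = 3;  h_19 = 3;  h_20 = 2;  h_21 = 1
  h_22 = 2;  h_23 = 5;  h_24 = 3;  h_25 = 5;  h_26 = 3;  h_27 = 6
  h_28 = 6;  h_29 = 0;  h_30 = 2;  h_31 = 2;  h_32 = 2;  h_33 = 4
  h_34 = 3;  h_35 = 5;  h_36 = 4;  h_37 = 1;  h_38 = 1;  h_39 = 5
  h_40 = 0;  h_41 = 2;  h_42 = 4;  h_43 = 3;  h_44 = 4;  h_45 = 5
  h_46 = 3;  h_47 = 4;  h_48 = 5;  h_49 = 0;  h_50 = 0;  h_51 = 4
  h_52 = 2;  h_53 = 0;  h_54 = 4;  h_55 = 3;  h_56 = 0;  h_57 = 1
  h_58 = 5;  h_59 = 4;  h_60 = 1;  h_61 = 0;  h_62 = 6;  h_63 = 2
  h_64 = 5;  h_65 = 4;  h_66 = 3;  h_67 = 2;  h_68 = 5;  h_69 = 2
  h_70 = 0;  h_71 = 4;  h_72 = 0;  h_73 = 3;  h_74 = 0;  h_75 = 0
  h_76 = 4;  h_77 = 1;  h_78 = 1;  h_79 = 6;  h_80 = 6;  h_81 = 0
  h_82 = 1;  h_83 = 3;  h_84 = 4;  h_85 = 0;  h_86 = 3;  h_87 = 5
  h_88 = 2;  h_89 = 1;  h_90 = 0;  h_91 = 1;  h_92 = 6;  h_93 = 2
  h_94 = 0;  h_95 = 6;  h_96 = 2;  h_97 = 2;  h_98 = 0;  h_99 = 2
  h_100 = 4;  h_101 = 5;  h_102 = 2;  h_103 = 1;  h_104 = 4;  h_105 = 4
  h_106 = 5;  h_107 = 4;  h_108 = 0;  h_109 = 6;  h_110 = 3;  h_111 = 2
  h_112 = 4;  h_113 = 4;  h_114 = 1;  h_115 = 5;  h_116 = 4;  h_117 = 3
  h_118 = 5;  h_119 = 2;  h_120 = 3;  h_121 = 5;  h_122 = 4;  h_123 = 0
  h_124 = 2;  h_125 = 0;  h_126 = 3;  h_127 = 2;  h_128 = 4;  h_129 = 1
  h_130 = 4;  h_131 = 4;  h_132 = 6;  h_133 = 3;  h_134 = 5;  h_135 = 3
  h_136 = 3;  h_137 = 2;  h_138 = 6
h_139 = 6·6 + 4·2 + 6·3 + 4·3 = 4
h_140 = 6·4 + 4·6 + 6·2 + 4·3 = 2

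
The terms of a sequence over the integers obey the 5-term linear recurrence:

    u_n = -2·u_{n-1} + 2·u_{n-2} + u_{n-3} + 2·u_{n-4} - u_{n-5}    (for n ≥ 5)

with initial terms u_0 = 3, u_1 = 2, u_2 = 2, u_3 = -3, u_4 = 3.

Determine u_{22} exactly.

u_5 = -2·3 + 2·-3 + 1·2 + 2·2 + -1·3 = -9
u_6 = -2·-9 + 2·3 + 1·-3 + 2·2 + -1·2 = 23
u_7 = -2·23 + 2·-9 + 1·3 + 2·-3 + -1·2 = -69
u_8 = -2·-69 + 2·23 + 1·-9 + 2·3 + -1·-3 = 184
u_9 = -2·184 + 2·-69 + 1·23 + 2·-9 + -1·3 = -504
u_10 = -2·-504 + 2·184 + 1·-69 + 2·23 + -1·-9 = 1362
u_11 = -2·1362 + 2·-504 + 1·184 + 2·-69 + -1·23 = -3709
u_12 = -2·-3709 + 2·1362 + 1·-504 + 2·184 + -1·-69 = 10075
u_13 = -2·10075 + 2·-3709 + 1·1362 + 2·-504 + -1·184 = -27398
u_14 = -2·-27398 + 2·10075 + 1·-3709 + 2·1362 + -1·-504 = 74465
u_15 = -2·74465 + 2·-27398 + 1·10075 + 2·-3709 + -1·1362 = -202431
u_16 = -2·-202431 + 2·74465 + 1·-27398 + 2·10075 + -1·-3709 = 550253
u_17 = -2·550253 + 2·-202431 + 1·74465 + 2·-27398 + -1·10075 = -1495774
u_18 = -2·-1495774 + 2·550253 + 1·-202431 + 2·74465 + -1·-27398 = 4065951
u_19 = -2·4065951 + 2·-1495774 + 1·550253 + 2·-202431 + -1·74465 = -11052524
u_20 = -2·-11052524 + 2·4065951 + 1·-1495774 + 2·550253 + -1·-202431 = 30044113
u_21 = -2·30044113 + 2·-11052524 + 1·4065951 + 2·-1495774 + -1·550253 = -81669124
u_22 = -2·-81669124 + 2·30044113 + 1·-11052524 + 2·4065951 + -1·-1495774 = 222001626

222001626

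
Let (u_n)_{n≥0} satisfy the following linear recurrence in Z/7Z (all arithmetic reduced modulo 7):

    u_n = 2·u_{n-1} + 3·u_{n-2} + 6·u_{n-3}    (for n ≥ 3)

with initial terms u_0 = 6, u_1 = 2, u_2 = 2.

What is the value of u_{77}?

u_3 = 2·2 + 3·2 + 6·6 = 4
u_4 = 2·4 + 3·2 + 6·2 = 5
u_5 = 2·5 + 3·4 + 6·2 = 6
u_6 = 2·6 + 3·5 + 6·4 = 2
u_7 = 2·2 + 3·6 + 6·5 = 3
u_8 = 2·3 + 3·2 + 6·6 = 6
u_9 = 2·6 + 3·3 + 6·2 = 5
u_10 = 2·5 + 3·6 + 6·3 = 4
u_11 = 2·4 + 3·5 + 6·6 = 3
u_12 = 2·3 + 3·4 + 6·5 = 6
u_13 = 2·6 + 3·3 + 6·4 = 3
u_14 = 2·3 + 3·6 + 6·3 = 0
u_15 = 2·0 + 3·3 + 6·6 = 3
u_16 = 2·3 + 3·0 + 6·3 = 3
u_17 = 2·3 + 3·3 + 6·0 = 1
u_18 = 2·1 + 3·3 + 6·3 = 1
u_19 = 2·1 + 3·1 + 6·3 = 2
u_20 = 2·2 + 3·1 + 6·1 = 6
u_21 = 2·6 + 3·2 + 6·1 = 3
u_22 = 2·3 + 3·6 + 6·2 = 1
u_23 = 2·1 + 3·3 + 6·6 = 5
u_24 = 2·5 + 3·1 + 6·3 = 3
u_25 = 2·3 + 3·5 + 6·1 = 6
u_26 = 2·6 + 3·3 + 6·5 = 2
u_27 = 2·2 + 3·6 + 6·3 = 5
u_28 = 2·5 + 3·2 + 6·6 = 3
u_29 = 2·3 + 3·5 + 6·2 = 5
u_30 = 2·5 + 3·3 + 6·5 = 0
u_31 = 2·0 + 3·5 + 6·3 = 5
u_32 = 2·5 + 3·0 + 6·5 = 5
u_33 = 2·5 + 3·5 + 6·0 = 4
u_34 = 2·4 + 3·5 + 6·5 = 4
u_35 = 2·4 + 3·4 + 6·5 = 1
u_36 = 2·1 + 3·4 + 6·4 = 3
u_37 = 2·3 + 3·1 + 6·4 = 5
u_38 = 2·5 + 3·3 + 6·1 = 4
u_39 = 2·4 + 3·5 + 6·3 = 6
u_40 = 2·6 + 3·4 + 6·5 = 5
u_41 = 2·5 + 3·6 + 6·4 = 3
u_42 = 2·3 + 3·5 + 6·6 = 1
u_43 = 2·1 + 3·3 + 6·5 = 6
u_44 = 2·6 + 3·1 + 6·3 = 5
u_45 = 2·5 + 3·6 + 6·1 = 6
u_46 = 2·6 + 3·5 + 6·6 = 0
u_47 = 2·0 + 3·6 + 6·5 = 6
u_48 = 2·6 + 3·0 + 6·6 = 6
u_49 = 2·6 + 3·6 + 6·0 = 2
u_50 = 2·2 + 3·6 + 6·6 = 2
u_51 = 2·2 + 3·2 + 6·6 = 4
u_52 = 2·4 + 3·2 + 6·2 = 5
u_53 = 2·5 + 3·4 + 6·2 = 6
u_54 = 2·6 + 3·5 + 6·4 = 2
u_55 = 2·2 + 3·6 + 6·5 = 3
u_56 = 2·3 + 3·2 + 6·6 = 6
u_57 = 2·6 + 3·3 + 6·2 = 5
u_58 = 2·5 + 3·6 + 6·3 = 4
u_59 = 2·4 + 3·5 + 6·6 = 3
u_60 = 2·3 + 3·4 + 6·5 = 6
u_61 = 2·6 + 3·3 + 6·4 = 3
u_62 = 2·3 + 3·6 + 6·3 = 0
u_63 = 2·0 + 3·3 + 6·6 = 3
u_64 = 2·3 + 3·0 + 6·3 = 3
u_65 = 2·3 + 3·3 + 6·0 = 1
u_66 = 2·1 + 3·3 + 6·3 = 1
u_67 = 2·1 + 3·1 + 6·3 = 2
u_68 = 2·2 + 3·1 + 6·1 = 6
u_69 = 2·6 + 3·2 + 6·1 = 3
u_70 = 2·3 + 3·6 + 6·2 = 1
u_71 = 2·1 + 3·3 + 6·6 = 5
u_72 = 2·5 + 3·1 + 6·3 = 3
u_73 = 2·3 + 3·5 + 6·1 = 6
u_74 = 2·6 + 3·3 + 6·5 = 2
u_75 = 2·2 + 3·6 + 6·3 = 5
u_76 = 2·5 + 3·2 + 6·6 = 3
u_77 = 2·3 + 3·5 + 6·2 = 5

5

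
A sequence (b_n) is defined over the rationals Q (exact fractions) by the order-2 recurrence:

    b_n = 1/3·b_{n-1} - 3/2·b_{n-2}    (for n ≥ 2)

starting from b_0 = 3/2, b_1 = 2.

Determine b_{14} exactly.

b_2 = 1/3·2 + -3/2·3/2 = -19/12
b_3 = 1/3·-19/12 + -3/2·2 = -127/36
b_4 = 1/3·-127/36 + -3/2·-19/12 = 259/216
b_5 = 1/3·259/216 + -3/2·-127/36 = 461/81
b_6 = 1/3·461/81 + -3/2·259/216 = 383/3888
b_7 = 1/3·383/3888 + -3/2·461/81 = -99193/11664
b_8 = 1/3·-99193/11664 + -3/2·383/3888 = -208727/69984
b_9 = 1/3·-208727/69984 + -3/2·-99193/11664 = 617371/52488
b_10 = 1/3·617371/52488 + -3/2·-208727/69984 = 10574597/1259712
b_11 = 1/3·10574597/1259712 + -3/2·617371/52488 = -56101471/3779136
b_12 = 1/3·-56101471/3779136 + -3/2·10574597/1259712 = -397717061/22674816
b_13 = 1/3·-397717061/22674816 + -3/2·-56101471/3779136 = 17453479/1062882
b_14 = 1/3·17453479/1062882 + -3/2·-397717061/22674816 = 12972405959/408146688

12972405959/408146688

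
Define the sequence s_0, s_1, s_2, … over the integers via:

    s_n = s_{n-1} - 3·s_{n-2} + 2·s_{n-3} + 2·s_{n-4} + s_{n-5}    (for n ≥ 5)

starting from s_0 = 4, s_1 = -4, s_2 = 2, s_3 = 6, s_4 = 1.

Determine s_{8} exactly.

s_5 = 1·1 + -3·6 + 2·2 + 2·-4 + 1·4 = -17
s_6 = 1·-17 + -3·1 + 2·6 + 2·2 + 1·-4 = -8
s_7 = 1·-8 + -3·-17 + 2·1 + 2·6 + 1·2 = 59
s_8 = 1·59 + -3·-8 + 2·-17 + 2·1 + 1·6 = 57

57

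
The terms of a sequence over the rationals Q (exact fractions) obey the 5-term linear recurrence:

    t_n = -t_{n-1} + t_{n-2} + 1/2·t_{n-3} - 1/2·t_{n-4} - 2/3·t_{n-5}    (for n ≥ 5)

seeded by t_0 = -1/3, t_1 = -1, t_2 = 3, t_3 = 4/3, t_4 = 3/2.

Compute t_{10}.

-743/216

t_5 = -1·3/2 + 1·4/3 + 1/2·3 + -1/2·-1 + -2/3·-1/3 = 37/18
t_6 = -1·37/18 + 1·3/2 + 1/2·4/3 + -1/2·3 + -2/3·-1 = -13/18
t_7 = -1·-13/18 + 1·37/18 + 1/2·3/2 + -1/2·4/3 + -2/3·3 = 31/36
t_8 = -1·31/36 + 1·-13/18 + 1/2·37/18 + -1/2·3/2 + -2/3·4/3 = -79/36
t_9 = -1·-79/36 + 1·31/36 + 1/2·-13/18 + -1/2·37/18 + -2/3·3/2 = 2/3
t_10 = -1·2/3 + 1·-79/36 + 1/2·31/36 + -1/2·-13/18 + -2/3·37/18 = -743/216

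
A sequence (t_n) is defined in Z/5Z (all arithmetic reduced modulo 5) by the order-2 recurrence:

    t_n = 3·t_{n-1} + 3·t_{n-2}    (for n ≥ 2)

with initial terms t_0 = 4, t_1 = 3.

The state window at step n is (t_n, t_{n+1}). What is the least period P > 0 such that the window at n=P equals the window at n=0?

4

n=0: window = (4, 3)
n=1: window = (3, 1)
n=2: window = (1, 2)
n=3: window = (2, 4)
n=4: window = (4, 3)
window at n=4 equals window at n=0 → period = 4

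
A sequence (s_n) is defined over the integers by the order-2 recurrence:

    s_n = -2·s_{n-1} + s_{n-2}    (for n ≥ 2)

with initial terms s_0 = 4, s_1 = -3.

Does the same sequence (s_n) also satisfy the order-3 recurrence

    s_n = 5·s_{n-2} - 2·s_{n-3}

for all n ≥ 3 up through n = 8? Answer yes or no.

yes

Terms s_0..s_8: 4, -3, 10, -23, 56, -135, 326, -787, 1900
n=3: candidate gives -23, actual s_3 = -23 ✓
n=4: candidate gives 56, actual s_4 = 56 ✓
n=5: candidate gives -135, actual s_5 = -135 ✓
n=6: candidate gives 326, actual s_6 = 326 ✓
n=7: candidate gives -787, actual s_7 = -787 ✓
n=8: candidate gives 1900, actual s_8 = 1900 ✓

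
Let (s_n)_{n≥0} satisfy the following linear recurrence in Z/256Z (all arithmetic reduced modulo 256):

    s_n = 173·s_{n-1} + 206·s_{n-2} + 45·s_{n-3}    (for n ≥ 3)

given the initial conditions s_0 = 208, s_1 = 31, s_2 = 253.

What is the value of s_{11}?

188

s_3 = 173·253 + 206·31 + 45·208 = 123
s_4 = 173·123 + 206·253 + 45·31 = 40
s_5 = 173·40 + 206·123 + 45·253 = 123
s_6 = 173·123 + 206·40 + 45·123 = 238
s_7 = 173·238 + 206·123 + 45·40 = 216
s_8 = 173·216 + 206·238 + 45·123 = 27
s_9 = 173·27 + 206·216 + 45·238 = 229
s_10 = 173·229 + 206·27 + 45·216 = 115
s_11 = 173·115 + 206·229 + 45·27 = 188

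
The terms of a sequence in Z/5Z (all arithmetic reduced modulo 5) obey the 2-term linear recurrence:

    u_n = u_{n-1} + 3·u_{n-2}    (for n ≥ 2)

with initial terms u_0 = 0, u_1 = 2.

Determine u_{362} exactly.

2

u_2 = 1·2 + 3·0 = 2
u_3 = 1·2 + 3·2 = 3
u_4 = 1·3 + 3·2 = 4
u_5 = 1·4 + 3·3 = 3
u_6 = 1·3 + 3·4 = 0
u_7 = 1·0 + 3·3 = 4
u_8 = 1·4 + 3·0 = 4
u_9 = 1·4 + 3·4 = 1
u_10 = 1·1 + 3·4 = 3
u_11 = 1·3 + 3·1 = 1
u_12 = 1·1 + 3·3 = 0
u_13 = 1·0 + 3·1 = 3
u_14 = 1·3 + 3·0 = 3
u_15 = 1·3 + 3·3 = 2
u_16 = 1·2 + 3·3 = 1
u_17 = 1·1 + 3·2 = 2
u_18 = 1·2 + 3·1 = 0
u_19 = 1·0 + 3·2 = 1
u_20 = 1·1 + 3·0 = 1
u_21 = 1·1 + 3·1 = 4
u_22 = 1·4 + 3·1 = 2
u_23 = 1·2 + 3·4 = 4
u_24 = 1·4 + 3·2 = 0
u_25 = 1·0 + 3·4 = 2
(u_24, u_25) = (0, 2) = (u_0, u_1), so the sequence has period 24.
362 ≡ 2 (mod 24), hence u_362 = u_2 = 2.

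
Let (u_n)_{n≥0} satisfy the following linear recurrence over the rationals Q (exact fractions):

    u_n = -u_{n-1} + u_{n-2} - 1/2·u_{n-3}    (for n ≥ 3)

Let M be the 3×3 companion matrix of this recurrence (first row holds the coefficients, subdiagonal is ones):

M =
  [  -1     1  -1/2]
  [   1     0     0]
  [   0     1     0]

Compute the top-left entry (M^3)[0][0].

(M^3)[0][0] is the top entry after applying M 3 times to the unit state (1, 0, 0). Equivalently it is h_{5} for the auxiliary sequence (h_n) obeying the same recurrence with h_2 = 1 and h_i = 0 for 0 ≤ i < 2:
h_3 = -1·1 + 1·0 + -1/2·0 = -1
h_4 = -1·-1 + 1·1 + -1/2·0 = 2
h_5 = -1·2 + 1·-1 + -1/2·1 = -7/2

-7/2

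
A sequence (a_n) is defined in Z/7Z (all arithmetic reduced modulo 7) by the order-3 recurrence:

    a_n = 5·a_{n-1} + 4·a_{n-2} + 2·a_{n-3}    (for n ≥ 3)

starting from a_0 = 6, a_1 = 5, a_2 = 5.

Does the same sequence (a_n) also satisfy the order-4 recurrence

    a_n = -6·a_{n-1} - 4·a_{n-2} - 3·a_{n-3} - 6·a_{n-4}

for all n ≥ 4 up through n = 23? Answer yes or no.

yes

Terms a_0..a_23: 6, 5, 5, 1, 0, 0, 2, 3, 2, 5, 4, 2, 1, 0, 1, 0, 4, 1, 0, 5, 6, 1, 4, 1
n=4: candidate gives 0, actual a_4 = 0 ✓
n=5: candidate gives 0, actual a_5 = 0 ✓
n=6: candidate gives 2, actual a_6 = 2 ✓
n=7: candidate gives 3, actual a_7 = 3 ✓
n=8: candidate gives 2, actual a_8 = 2 ✓
n=9: candidate gives 5, actual a_9 = 5 ✓
n=10: candidate gives 4, actual a_10 = 4 ✓
n=11: candidate gives 2, actual a_11 = 2 ✓
n=12: candidate gives 1, actual a_12 = 1 ✓
n=13: candidate gives 0, actual a_13 = 0 ✓
n=14: candidate gives 1, actual a_14 = 1 ✓
n=15: candidate gives 0, actual a_15 = 0 ✓
n=16: candidate gives 4, actual a_16 = 4 ✓
n=17: candidate gives 1, actual a_17 = 1 ✓
n=18: candidate gives 0, actual a_18 = 0 ✓
n=19: candidate gives 5, actual a_19 = 5 ✓
n=20: candidate gives 6, actual a_20 = 6 ✓
n=21: candidate gives 1, actual a_21 = 1 ✓
n=22: candidate gives 4, actual a_22 = 4 ✓
n=23: candidate gives 1, actual a_23 = 1 ✓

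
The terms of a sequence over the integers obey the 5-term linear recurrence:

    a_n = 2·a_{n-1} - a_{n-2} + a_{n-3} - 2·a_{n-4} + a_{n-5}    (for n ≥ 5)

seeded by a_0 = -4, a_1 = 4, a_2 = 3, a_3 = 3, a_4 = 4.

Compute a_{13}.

a_5 = 2·4 + -1·3 + 1·3 + -2·4 + 1·-4 = -4
a_6 = 2·-4 + -1·4 + 1·3 + -2·3 + 1·4 = -11
a_7 = 2·-11 + -1·-4 + 1·4 + -2·3 + 1·3 = -17
a_8 = 2·-17 + -1·-11 + 1·-4 + -2·4 + 1·3 = -32
a_9 = 2·-32 + -1·-17 + 1·-11 + -2·-4 + 1·4 = -46
a_10 = 2·-46 + -1·-32 + 1·-17 + -2·-11 + 1·-4 = -59
a_11 = 2·-59 + -1·-46 + 1·-32 + -2·-17 + 1·-11 = -81
a_12 = 2·-81 + -1·-59 + 1·-46 + -2·-32 + 1·-17 = -102
a_13 = 2·-102 + -1·-81 + 1·-59 + -2·-46 + 1·-32 = -122

-122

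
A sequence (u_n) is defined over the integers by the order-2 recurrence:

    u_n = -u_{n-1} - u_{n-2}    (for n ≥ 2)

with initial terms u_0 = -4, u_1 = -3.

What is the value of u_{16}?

u_2 = -1·-3 + -1·-4 = 7
u_3 = -1·7 + -1·-3 = -4
u_4 = -1·-4 + -1·7 = -3
(u_3, u_4) = (-4, -3) = (u_0, u_1), so the sequence has period 3.
16 ≡ 1 (mod 3), hence u_16 = u_1 = -3.

-3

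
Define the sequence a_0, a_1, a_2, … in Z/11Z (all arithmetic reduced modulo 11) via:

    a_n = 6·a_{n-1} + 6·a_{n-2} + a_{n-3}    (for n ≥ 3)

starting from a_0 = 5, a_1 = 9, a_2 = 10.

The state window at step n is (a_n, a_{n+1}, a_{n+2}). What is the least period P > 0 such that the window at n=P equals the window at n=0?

133

n=0: window = (5, 9, 10)
n=1: window = (9, 10, 9)
n=2: window = (10, 9, 2)
n=3: window = (9, 2, 10)
n=4: window = (2, 10, 4)
n=5: window = (10, 4, 9)
n=6: window = (4, 9, 0)
n=7: window = (9, 0, 3)
n=8: window = (0, 3, 5)
n=9: window = (3, 5, 4)
n=10: window = (5, 4, 2)
n=11: window = (4, 2, 8)
n=12: window = (2, 8, 9)
n=13: window = (8, 9, 5)
n=14: window = (9, 5, 4)
n=15: window = (5, 4, 8)
n=16: window = (4, 8, 0)
n=17: window = (8, 0, 8)
n=18: window = (0, 8, 1)
n=19: window = (8, 1, 10)
n=20: window = (1, 10, 8)
n=21: window = (10, 8, 10)
n=22: window = (8, 10, 8)
n=23: window = (10, 8, 6)
n=24: window = (8, 6, 6)
n=25: window = (6, 6, 3)
n=26: window = (6, 3, 5)
n=27: window = (3, 5, 10)
n=28: window = (5, 10, 5)
n=29: window = (10, 5, 7)
n=30: window = (5, 7, 5)
n=31: window = (7, 5, 0)
n=32: window = (5, 0, 4)
n=33: window = (0, 4, 7)
n=34: window = (4, 7, 0)
n=35: window = (7, 0, 2)
n=36: window = (0, 2, 8)
n=37: window = (2, 8, 5)
n=38: window = (8, 5, 3)
n=39: window = (5, 3, 1)
n=40: window = (3, 1, 7)
…
n=131: window = (5, 3, 5)
n=132: window = (3, 5, 9)
n=133: window = (5, 9, 10)
window at n=133 equals window at n=0 → period = 133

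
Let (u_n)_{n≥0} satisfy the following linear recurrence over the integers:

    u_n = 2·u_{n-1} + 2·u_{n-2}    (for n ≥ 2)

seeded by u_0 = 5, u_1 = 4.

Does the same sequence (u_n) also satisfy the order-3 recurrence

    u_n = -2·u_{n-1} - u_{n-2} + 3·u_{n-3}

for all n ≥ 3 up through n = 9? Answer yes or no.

no

Terms u_0..u_9: 5, 4, 18, 44, 124, 336, 920, 2512, 6864, 18752
n=3: candidate gives -25, actual u_3 = 44 ✗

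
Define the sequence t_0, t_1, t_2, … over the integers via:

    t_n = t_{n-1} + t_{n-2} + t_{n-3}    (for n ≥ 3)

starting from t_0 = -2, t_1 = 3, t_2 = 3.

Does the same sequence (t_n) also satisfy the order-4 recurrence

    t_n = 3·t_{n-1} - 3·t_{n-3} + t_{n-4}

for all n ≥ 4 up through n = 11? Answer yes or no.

Terms t_0..t_11: -2, 3, 3, 4, 10, 17, 31, 58, 106, 195, 359, 660
n=4: candidate gives 1, actual t_4 = 10 ✗

no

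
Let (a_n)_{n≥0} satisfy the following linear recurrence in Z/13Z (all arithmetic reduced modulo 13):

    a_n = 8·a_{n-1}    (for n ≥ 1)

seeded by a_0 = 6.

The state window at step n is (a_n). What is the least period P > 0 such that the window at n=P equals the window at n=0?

n=0: window = (6)
n=1: window = (9)
n=2: window = (7)
n=3: window = (4)
n=4: window = (6)
window at n=4 equals window at n=0 → period = 4

4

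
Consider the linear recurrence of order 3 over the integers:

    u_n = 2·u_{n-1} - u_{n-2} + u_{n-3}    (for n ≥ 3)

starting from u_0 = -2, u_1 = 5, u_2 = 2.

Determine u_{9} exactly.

-18

u_3 = 2·2 + -1·5 + 1·-2 = -3
u_4 = 2·-3 + -1·2 + 1·5 = -3
u_5 = 2·-3 + -1·-3 + 1·2 = -1
u_6 = 2·-1 + -1·-3 + 1·-3 = -2
u_7 = 2·-2 + -1·-1 + 1·-3 = -6
u_8 = 2·-6 + -1·-2 + 1·-1 = -11
u_9 = 2·-11 + -1·-6 + 1·-2 = -18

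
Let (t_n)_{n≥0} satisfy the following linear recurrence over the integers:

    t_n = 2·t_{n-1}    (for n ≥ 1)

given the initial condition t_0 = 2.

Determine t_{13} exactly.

t_1 = 2·2 = 4
t_2 = 2·4 = 8
t_3 = 2·8 = 16
t_4 = 2·16 = 32
t_5 = 2·32 = 64
t_6 = 2·64 = 128
t_7 = 2·128 = 256
t_8 = 2·256 = 512
t_9 = 2·512 = 1024
t_10 = 2·1024 = 2048
t_11 = 2·2048 = 4096
t_12 = 2·4096 = 8192
t_13 = 2·8192 = 16384

16384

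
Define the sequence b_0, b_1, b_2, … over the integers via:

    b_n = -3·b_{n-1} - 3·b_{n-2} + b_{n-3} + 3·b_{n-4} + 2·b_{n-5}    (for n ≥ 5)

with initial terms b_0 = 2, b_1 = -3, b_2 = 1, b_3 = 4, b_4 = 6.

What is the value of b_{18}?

26352

b_5 = -3·6 + -3·4 + 1·1 + 3·-3 + 2·2 = -34
b_6 = -3·-34 + -3·6 + 1·4 + 3·1 + 2·-3 = 85
b_7 = -3·85 + -3·-34 + 1·6 + 3·4 + 2·1 = -133
b_8 = -3·-133 + -3·85 + 1·-34 + 3·6 + 2·4 = 136
b_9 = -3·136 + -3·-133 + 1·85 + 3·-34 + 2·6 = -14
b_10 = -3·-14 + -3·136 + 1·-133 + 3·85 + 2·-34 = -312
b_11 = -3·-312 + -3·-14 + 1·136 + 3·-133 + 2·85 = 885
b_12 = -3·885 + -3·-312 + 1·-14 + 3·136 + 2·-133 = -1591
b_13 = -3·-1591 + -3·885 + 1·-312 + 3·-14 + 2·136 = 2036
b_14 = -3·2036 + -3·-1591 + 1·885 + 3·-312 + 2·-14 = -1414
b_15 = -3·-1414 + -3·2036 + 1·-1591 + 3·885 + 2·-312 = -1426
b_16 = -3·-1426 + -3·-1414 + 1·2036 + 3·-1591 + 2·885 = 7553
b_17 = -3·7553 + -3·-1426 + 1·-1414 + 3·2036 + 2·-1591 = -16869
b_18 = -3·-16869 + -3·7553 + 1·-1426 + 3·-1414 + 2·2036 = 26352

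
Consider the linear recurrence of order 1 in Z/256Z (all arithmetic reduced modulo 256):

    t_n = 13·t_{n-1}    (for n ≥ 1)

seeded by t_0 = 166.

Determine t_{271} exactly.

62

t_1 = 13·166 = 110
t_2 = 13·110 = 150
t_3 = 13·150 = 158
t_4 = 13·158 = 6
t_5 = 13·6 = 78
t_6 = 13·78 = 246
t_7 = 13·246 = 126
t_8 = 13·126 = 102
t_9 = 13·102 = 46
t_10 = 13·46 = 86
t_11 = 13·86 = 94
t_12 = 13·94 = 198
t_13 = 13·198 = 14
t_14 = 13·14 = 182
t_15 = 13·182 = 62
t_16 = 13·62 = 38
t_17 = 13·38 = 238
t_18 = 13·238 = 22
t_19 = 13·22 = 30
t_20 = 13·30 = 134
t_21 = 13·134 = 206
t_22 = 13·206 = 118
t_23 = 13·118 = 254
t_24 = 13·254 = 230
t_25 = 13·230 = 174
t_26 = 13·174 = 214
t_27 = 13·214 = 222
t_28 = 13·222 = 70
t_29 = 13·70 = 142
t_30 = 13·142 = 54
t_31 = 13·54 = 190
t_32 = 13·190 = 166
(t_32) = (166) = (t_0), so the sequence has period 32.
271 ≡ 15 (mod 32), hence t_271 = t_15 = 62.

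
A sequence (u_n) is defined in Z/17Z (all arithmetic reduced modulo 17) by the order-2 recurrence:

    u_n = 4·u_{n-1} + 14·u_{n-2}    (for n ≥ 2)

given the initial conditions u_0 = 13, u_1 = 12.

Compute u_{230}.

6

u_2 = 4·12 + 14·13 = 9
u_3 = 4·9 + 14·12 = 0
u_4 = 4·0 + 14·9 = 7
u_5 = 4·7 + 14·0 = 11
u_6 = 4·11 + 14·7 = 6
u_7 = 4·6 + 14·11 = 8
u_8 = 4·8 + 14·6 = 14
u_9 = 4·14 + 14·8 = 15
u_10 = 4·15 + 14·14 = 1
u_11 = 4·1 + 14·15 = 10
u_12 = 4·10 + 14·1 = 3
u_13 = 4·3 + 14·10 = 16
u_14 = 4·16 + 14·3 = 4
u_15 = 4·4 + 14·16 = 2
u_16 = 4·2 + 14·4 = 13
u_17 = 4·13 + 14·2 = 12
(u_16, u_17) = (13, 12) = (u_0, u_1), so the sequence has period 16.
230 ≡ 6 (mod 16), hence u_230 = u_6 = 6.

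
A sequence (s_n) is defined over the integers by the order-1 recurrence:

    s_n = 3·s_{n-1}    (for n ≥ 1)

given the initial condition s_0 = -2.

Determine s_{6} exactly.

-1458

s_1 = 3·-2 = -6
s_2 = 3·-6 = -18
s_3 = 3·-18 = -54
s_4 = 3·-54 = -162
s_5 = 3·-162 = -486
s_6 = 3·-486 = -1458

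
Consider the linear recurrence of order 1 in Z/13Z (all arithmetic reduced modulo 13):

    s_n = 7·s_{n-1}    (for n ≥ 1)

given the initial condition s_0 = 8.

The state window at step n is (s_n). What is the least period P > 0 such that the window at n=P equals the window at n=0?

n=0: window = (8)
n=1: window = (4)
n=2: window = (2)
n=3: window = (1)
n=4: window = (7)
n=5: window = (10)
n=6: window = (5)
n=7: window = (9)
n=8: window = (11)
n=9: window = (12)
n=10: window = (6)
n=11: window = (3)
n=12: window = (8)
window at n=12 equals window at n=0 → period = 12

12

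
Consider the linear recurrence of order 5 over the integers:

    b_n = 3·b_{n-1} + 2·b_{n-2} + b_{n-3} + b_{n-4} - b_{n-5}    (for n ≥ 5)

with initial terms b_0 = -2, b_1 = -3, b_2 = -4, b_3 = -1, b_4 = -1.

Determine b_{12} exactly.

b_5 = 3·-1 + 2·-1 + 1·-4 + 1·-3 + -1·-2 = -10
b_6 = 3·-10 + 2·-1 + 1·-1 + 1·-4 + -1·-3 = -34
b_7 = 3·-34 + 2·-10 + 1·-1 + 1·-1 + -1·-4 = -120
b_8 = 3·-120 + 2·-34 + 1·-10 + 1·-1 + -1·-1 = -438
b_9 = 3·-438 + 2·-120 + 1·-34 + 1·-10 + -1·-1 = -1597
b_10 = 3·-1597 + 2·-438 + 1·-120 + 1·-34 + -1·-10 = -5811
b_11 = 3·-5811 + 2·-1597 + 1·-438 + 1·-120 + -1·-34 = -21151
b_12 = 3·-21151 + 2·-5811 + 1·-1597 + 1·-438 + -1·-120 = -76990

-76990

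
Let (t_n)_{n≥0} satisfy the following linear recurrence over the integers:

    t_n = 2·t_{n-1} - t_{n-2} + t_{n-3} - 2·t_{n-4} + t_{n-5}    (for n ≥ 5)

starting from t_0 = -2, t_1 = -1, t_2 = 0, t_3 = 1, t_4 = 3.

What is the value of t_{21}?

82

t_5 = 2·3 + -1·1 + 1·0 + -2·-1 + 1·-2 = 5
t_6 = 2·5 + -1·3 + 1·1 + -2·0 + 1·-1 = 7
t_7 = 2·7 + -1·5 + 1·3 + -2·1 + 1·0 = 10
t_8 = 2·10 + -1·7 + 1·5 + -2·3 + 1·1 = 13
t_9 = 2·13 + -1·10 + 1·7 + -2·5 + 1·3 = 16
t_10 = 2·16 + -1·13 + 1·10 + -2·7 + 1·5 = 20
t_11 = 2·20 + -1·16 + 1·13 + -2·10 + 1·7 = 24
t_12 = 2·24 + -1·20 + 1·16 + -2·13 + 1·10 = 28
t_13 = 2·28 + -1·24 + 1·20 + -2·16 + 1·13 = 33
t_14 = 2·33 + -1·28 + 1·24 + -2·20 + 1·16 = 38
t_15 = 2·38 + -1·33 + 1·28 + -2·24 + 1·20 = 43
t_16 = 2·43 + -1·38 + 1·33 + -2·28 + 1·24 = 49
t_17 = 2·49 + -1·43 + 1·38 + -2·33 + 1·28 = 55
t_18 = 2·55 + -1·49 + 1·43 + -2·38 + 1·33 = 61
t_19 = 2·61 + -1·55 + 1·49 + -2·43 + 1·38 = 68
t_20 = 2·68 + -1·61 + 1·55 + -2·49 + 1·43 = 75
t_21 = 2·75 + -1·68 + 1·61 + -2·55 + 1·49 = 82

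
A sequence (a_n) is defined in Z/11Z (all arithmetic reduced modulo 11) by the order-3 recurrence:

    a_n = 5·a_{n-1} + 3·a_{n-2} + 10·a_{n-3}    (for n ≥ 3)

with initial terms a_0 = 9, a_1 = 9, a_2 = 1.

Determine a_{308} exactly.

10

a_3 = 5·1 + 3·9 + 10·9 = 1
a_4 = 5·1 + 3·1 + 10·9 = 10
a_5 = 5·10 + 3·1 + 10·1 = 8
a_6 = 5·8 + 3·10 + 10·1 = 3
a_7 = 5·3 + 3·8 + 10·10 = 7
a_8 = 5·7 + 3·3 + 10·8 = 3
a_9 = 5·3 + 3·7 + 10·3 = 0
a_10 = 5·0 + 3·3 + 10·7 = 2
a_11 = 5·2 + 3·0 + 10·3 = 7
a_12 = 5·7 + 3·2 + 10·0 = 8
a_13 = 5·8 + 3·7 + 10·2 = 4
a_14 = 5·4 + 3·8 + 10·7 = 4
a_15 = 5·4 + 3·4 + 10·8 = 2
a_16 = 5·2 + 3·4 + 10·4 = 7
a_17 = 5·7 + 3·2 + 10·4 = 4
a_18 = 5·4 + 3·7 + 10·2 = 6
a_19 = 5·6 + 3·4 + 10·7 = 2
a_20 = 5·2 + 3·6 + 10·4 = 2
a_21 = 5·2 + 3·2 + 10·6 = 10
a_22 = 5·10 + 3·2 + 10·2 = 10
a_23 = 5·10 + 3·10 + 10·2 = 1
a_24 = 5·1 + 3·10 + 10·10 = 3
a_25 = 5·3 + 3·1 + 10·10 = 8
a_26 = 5·8 + 3·3 + 10·1 = 4
a_27 = 5·4 + 3·8 + 10·3 = 8
a_28 = 5·8 + 3·4 + 10·8 = 0
a_29 = 5·0 + 3·8 + 10·4 = 9
a_30 = 5·9 + 3·0 + 10·8 = 4
a_31 = 5·4 + 3·9 + 10·0 = 3
a_32 = 5·3 + 3·4 + 10·9 = 7
a_33 = 5·7 + 3·3 + 10·4 = 7
a_34 = 5·7 + 3·7 + 10·3 = 9
a_35 = 5·9 + 3·7 + 10·7 = 4
a_36 = 5·4 + 3·9 + 10·7 = 7
a_37 = 5·7 + 3·4 + 10·9 = 5
a_38 = 5·5 + 3·7 + 10·4 = 9
a_39 = 5·9 + 3·5 + 10·7 = 9
a_40 = 5·9 + 3·9 + 10·5 = 1
(a_38, a_39, a_40) = (9, 9, 1) = (a_0, a_1, a_2), so the sequence has period 38.
308 ≡ 4 (mod 38), hence a_308 = a_4 = 10.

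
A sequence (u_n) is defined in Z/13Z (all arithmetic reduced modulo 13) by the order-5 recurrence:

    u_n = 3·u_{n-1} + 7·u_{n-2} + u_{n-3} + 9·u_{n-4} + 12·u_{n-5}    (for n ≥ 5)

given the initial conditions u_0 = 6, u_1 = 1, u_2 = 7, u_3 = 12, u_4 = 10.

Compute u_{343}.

10

u_5 = 3·10 + 7·12 + 1·7 + 9·1 + 12·6 = 7
u_6 = 3·7 + 7·10 + 1·12 + 9·7 + 12·1 = 9
u_7 = 3·9 + 7·7 + 1·10 + 9·12 + 12·7 = 5
u_8 = 3·5 + 7·9 + 1·7 + 9·10 + 12·12 = 7
u_9 = 3·7 + 7·5 + 1·9 + 9·7 + 12·10 = 1
u_10 = 3·1 + 7·7 + 1·5 + 9·9 + 12·7 = 1
Continuing the recurrence:
  u_11 = 1;  u_12 = 4;  u_13 = 9;  u_14 = 12;  u_15 = 7;  u_16 = 6
  u_17 = 0;  u_18 = 5;  u_19 = 7;  u_20 = 12;  u_21 = 6;  u_22 = 11
  u_23 = 2;  u_24 = 8;  u_25 = 0;  u_26 = 8;  u_27 = 0;  u_28 = 9
  u_29 = 1;  u_30 = 8;  u_31 = 6;  u_32 = 0;  u_33 = 11;  u_34 = 6
  u_35 = 11;  u_36 = 2;  u_37 = 6;  u_38 = 8;  u_39 = 5;  u_40 = 6
  u_41 = 9;  u_42 = 10;  u_43 = 6;  u_44 = 3;  u_45 = 6;  u_46 = 9
  u_47 = 12;  u_48 = 9;  u_49 = 2;  u_50 = 0;  u_51 = 5;  u_52 = 8
  u_53 = 3;  u_54 = 3;  u_55 = 5;  u_56 = 2;  u_57 = 11;  u_58 = 11
  u_59 = 11;  u_60 = 4;  u_61 = 2;  u_62 = 3;  u_63 = 11;  u_64 = 3
  u_65 = 12;  u_66 = 2;  u_67 = 7;  u_68 = 11;  u_69 = 7;  u_70 = 7
  u_71 = 12;  u_72 = 2;  u_73 = 6;  u_74 = 9;  u_75 = 3;  u_76 = 6
  u_77 = 9;  u_78 = 4;  u_79 = 8;  u_80 = 8;  u_81 = 3;  u_82 = 9
  u_83 = 7;  u_84 = 8;  u_85 = 10;  u_86 = 2;  u_87 = 8;  u_88 = 9
  u_89 = 11;  u_90 = 8;  u_91 = 11;  u_92 = 4;  u_93 = 5;  u_94 = 11
  u_95 = 7;  u_96 = 11;  u_97 = 4;  u_98 = 8;  u_99 = 11;  u_100 = 3
  u_101 = 2;  u_102 = 2;  u_103 = 10;  u_104 = 10;  u_105 = 0;  u_106 = 5
  u_107 = 9;  u_108 = 12;  u_109 = 3;  u_110 = 4;  u_111 = 4;  u_112 = 12
  u_113 = 5;  u_114 = 6;  u_115 = 6;  u_116 = 0;  u_117 = 3;  u_118 = 12
  u_119 = 1;  u_120 = 6;  u_121 = 12;  u_122 = 2;  u_123 = 2;  u_124 = 7
  u_125 = 9;  u_126 = 6;  u_127 = 0;  u_128 = 8;  u_129 = 0;  u_130 = 10
  u_131 = 6;  u_132 = 4;  u_133 = 4;  u_134 = 6;  u_135 = 3;  u_136 = 7
  u_137 = 2;  u_138 = 4;  u_139 = 2;  u_140 = 5;  u_141 = 5;  u_142 = 8
  u_143 = 0;  u_144 = 0;  u_145 = 9;  u_146 = 3;  u_147 = 12;  u_148 = 1
  u_149 = 2;  u_150 = 4;  u_151 = 2;  u_152 = 7;  u_153 = 4;  u_154 = 6
  u_155 = 2;  u_156 = 9;  u_157 = 11;  u_158 = 5;  u_159 = 9;  u_160 = 9
  u_161 = 3;  u_162 = 11;  u_163 = 9;  u_164 = 10;  u_165 = 5;  u_166 = 8
  u_167 = 9;  u_168 = 0;  u_169 = 2;  u_170 = 4;  u_171 = 8;  u_172 = 6
  u_173 = 5;  u_174 = 8;  u_175 = 3;  u_176 = 12;  u_177 = 0;  u_178 = 11
  u_179 = 12;  u_180 = 10;  u_181 = 9;  u_182 = 0;  u_183 = 1;  u_184 = 12
  u_185 = 10;  u_186 = 2;  u_187 = 6;  u_188 = 6;  u_189 = 10;  u_190 = 8
  u_191 = 9;  u_192 = 11;  u_193 = 6;  u_194 = 10;  u_195 = 0;  u_196 = 10
  u_197 = 5;  u_198 = 0;  u_199 = 9;  u_200 = 5;  u_201 = 9;  u_202 = 1
  u_203 = 9;  u_204 = 1;  u_205 = 0;  u_206 = 3;  u_207 = 12;  u_208 = 5
  u_209 = 10;  u_210 = 0;  u_211 = 11;  u_212 = 11;  u_213 = 0;  u_214 = 0
  u_215 = 6;  u_216 = 2;  u_217 = 11;  u_218 = 1;  u_219 = 6;  u_220 = 9
  u_221 = 11;  u_222 = 9;  u_223 = 10;  u_224 = 10;  u_225 = 4;  u_226 = 6
  u_227 = 7;  u_228 = 4;  u_229 = 2;  u_230 = 0;  u_231 = 10;  u_232 = 9
  u_233 = 7;  u_234 = 1;  u_235 = 8;  u_236 = 5;  u_237 = 9;  u_238 = 7
  u_239 = 4;  u_240 = 3;  u_241 = 3;  u_242 = 10;  u_243 = 5;  u_244 = 7
  u_245 = 12;  u_246 = 8;  u_247 = 7;  u_248 = 4;  u_249 = 1;  u_250 = 7
  u_251 = 9;  u_252 = 2;  u_253 = 3;  u_254 = 3;  u_255 = 2;  u_256 = 0
  u_257 = 3;  u_258 = 9;  u_259 = 11;  u_260 = 6;  u_261 = 1;  u_262 = 4
  u_263 = 11;  u_264 = 1;  u_265 = 9;  u_266 = 2;  u_267 = 9;  u_268 = 9
  u_269 = 3;  u_270 = 12;  u_271 = 2;  u_272 = 9;  u_273 = 6;  u_274 = 6
  u_275 = 10;  u_276 = 1;  u_277 = 7;  u_278 = 8;  u_279 = 2;  u_280 = 3
  u_281 = 2;  u_282 = 3;  u_283 = 10;  u_284 = 0;  u_285 = 10;  u_286 = 0
  u_287 = 1;  u_288 = 3;  u_289 = 2;  u_290 = 5;  u_291 = 2;  u_292 = 4
  u_293 = 7;  u_294 = 3;  u_295 = 10;  u_296 = 1;  u_297 = 5;  u_298 = 0
  u_299 = 6;  u_300 = 9;  u_301 = 9;  u_302 = 0;  u_303 = 9;  u_304 = 7
  u_305 = 0;  u_306 = 10;  u_307 = 1;  u_308 = 10;  u_309 = 1;  u_310 = 8
  u_311 = 1;  u_312 = 6;  u_313 = 6;  u_314 = 2;  u_315 = 3;  u_316 = 4
  u_317 = 5;  u_318 = 6;  u_319 = 4;  u_320 = 1;  u_321 = 0;  u_322 = 8
  u_323 = 3;  u_324 = 5;  u_325 = 4;  u_326 = 5;  u_327 = 2;  u_328 = 9
  u_329 = 12;  u_330 = 12;  u_331 = 12;  u_332 = 3;  u_333 = 9;  u_334 = 0
  u_335 = 6;  u_336 = 3;  u_337 = 12;  u_338 = 2;  u_339 = 4;  u_340 = 7
  u_341 = 0
u_342 = 3·0 + 7·7 + 1·4 + 9·2 + 12·12 = 7
u_343 = 3·7 + 7·0 + 1·7 + 9·4 + 12·2 = 10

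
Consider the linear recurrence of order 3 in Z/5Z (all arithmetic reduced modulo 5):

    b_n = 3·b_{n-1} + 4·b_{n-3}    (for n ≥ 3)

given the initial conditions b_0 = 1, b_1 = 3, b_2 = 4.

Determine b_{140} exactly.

0

b_3 = 3·4 + 0·3 + 4·1 = 1
b_4 = 3·1 + 0·4 + 4·3 = 0
b_5 = 3·0 + 0·1 + 4·4 = 1
b_6 = 3·1 + 0·0 + 4·1 = 2
b_7 = 3·2 + 0·1 + 4·0 = 1
b_8 = 3·1 + 0·2 + 4·1 = 2
b_9 = 3·2 + 0·1 + 4·2 = 4
b_10 = 3·4 + 0·2 + 4·1 = 1
b_11 = 3·1 + 0·4 + 4·2 = 1
b_12 = 3·1 + 0·1 + 4·4 = 4
b_13 = 3·4 + 0·1 + 4·1 = 1
b_14 = 3·1 + 0·4 + 4·1 = 2
b_15 = 3·2 + 0·1 + 4·4 = 2
b_16 = 3·2 + 0·2 + 4·1 = 0
b_17 = 3·0 + 0·2 + 4·2 = 3
b_18 = 3·3 + 0·0 + 4·2 = 2
b_19 = 3·2 + 0·3 + 4·0 = 1
b_20 = 3·1 + 0·2 + 4·3 = 0
b_21 = 3·0 + 0·1 + 4·2 = 3
b_22 = 3·3 + 0·0 + 4·1 = 3
b_23 = 3·3 + 0·3 + 4·0 = 4
b_24 = 3·4 + 0·3 + 4·3 = 4
b_25 = 3·4 + 0·4 + 4·3 = 4
b_26 = 3·4 + 0·4 + 4·4 = 3
b_27 = 3·3 + 0·4 + 4·4 = 0
b_28 = 3·0 + 0·3 + 4·4 = 1
b_29 = 3·1 + 0·0 + 4·3 = 0
b_30 = 3·0 + 0·1 + 4·0 = 0
b_31 = 3·0 + 0·0 + 4·1 = 4
b_32 = 3·4 + 0·0 + 4·0 = 2
b_33 = 3·2 + 0·4 + 4·0 = 1
b_34 = 3·1 + 0·2 + 4·4 = 4
b_35 = 3·4 + 0·1 + 4·2 = 0
b_36 = 3·0 + 0·4 + 4·1 = 4
b_37 = 3·4 + 0·0 + 4·4 = 3
b_38 = 3·3 + 0·4 + 4·0 = 4
b_39 = 3·4 + 0·3 + 4·4 = 3
b_40 = 3·3 + 0·4 + 4·3 = 1
b_41 = 3·1 + 0·3 + 4·4 = 4
b_42 = 3·4 + 0·1 + 4·3 = 4
b_43 = 3·4 + 0·4 + 4·1 = 1
b_44 = 3·1 + 0·4 + 4·4 = 4
b_45 = 3·4 + 0·1 + 4·4 = 3
b_46 = 3·3 + 0·4 + 4·1 = 3
b_47 = 3·3 + 0·3 + 4·4 = 0
b_48 = 3·0 + 0·3 + 4·3 = 2
b_49 = 3·2 + 0·0 + 4·3 = 3
b_50 = 3·3 + 0·2 + 4·0 = 4
b_51 = 3·4 + 0·3 + 4·2 = 0
b_52 = 3·0 + 0·4 + 4·3 = 2
b_53 = 3·2 + 0·0 + 4·4 = 2
b_54 = 3·2 + 0·2 + 4·0 = 1
b_55 = 3·1 + 0·2 + 4·2 = 1
b_56 = 3·1 + 0·1 + 4·2 = 1
b_57 = 3·1 + 0·1 + 4·1 = 2
b_58 = 3·2 + 0·1 + 4·1 = 0
b_59 = 3·0 + 0·2 + 4·1 = 4
b_60 = 3·4 + 0·0 + 4·2 = 0
b_61 = 3·0 + 0·4 + 4·0 = 0
b_62 = 3·0 + 0·0 + 4·4 = 1
b_63 = 3·1 + 0·0 + 4·0 = 3
b_64 = 3·3 + 0·1 + 4·0 = 4
(b_62, b_63, b_64) = (1, 3, 4) = (b_0, b_1, b_2), so the sequence has period 62.
140 ≡ 16 (mod 62), hence b_140 = b_16 = 0.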